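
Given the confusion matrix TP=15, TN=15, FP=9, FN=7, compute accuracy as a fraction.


Accuracy = (TP + TN) / (TP + TN + FP + FN)
TP + TN = 15 + 15 = 30
Total = 15 + 15 + 9 + 7 = 46
Accuracy = 30 / 46 = 15/23

15/23


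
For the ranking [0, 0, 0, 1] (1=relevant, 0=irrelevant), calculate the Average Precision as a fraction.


Computing P@k for each relevant position:
Position 1: not relevant
Position 2: not relevant
Position 3: not relevant
Position 4: relevant, P@4 = 1/4 = 1/4
Sum of P@k = 1/4 = 1/4
AP = 1/4 / 1 = 1/4

1/4


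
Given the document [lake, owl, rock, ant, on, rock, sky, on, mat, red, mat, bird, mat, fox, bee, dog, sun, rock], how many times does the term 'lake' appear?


Document has 18 words
Scanning for 'lake':
Found at positions: [0]
Count = 1

1


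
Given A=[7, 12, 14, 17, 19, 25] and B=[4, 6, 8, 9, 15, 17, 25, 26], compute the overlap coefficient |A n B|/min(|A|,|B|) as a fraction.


A intersect B = [17, 25]
|A intersect B| = 2
min(|A|, |B|) = min(6, 8) = 6
Overlap = 2 / 6 = 1/3

1/3


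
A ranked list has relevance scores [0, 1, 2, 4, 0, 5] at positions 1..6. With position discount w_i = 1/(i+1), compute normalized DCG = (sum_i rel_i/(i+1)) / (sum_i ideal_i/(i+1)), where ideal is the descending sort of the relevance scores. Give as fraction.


Position discount weights w_i = 1/(i+1) for i=1..6:
Weights = [1/2, 1/3, 1/4, 1/5, 1/6, 1/7]
Actual relevance: [0, 1, 2, 4, 0, 5]
DCG = 0/2 + 1/3 + 2/4 + 4/5 + 0/6 + 5/7 = 493/210
Ideal relevance (sorted desc): [5, 4, 2, 1, 0, 0]
Ideal DCG = 5/2 + 4/3 + 2/4 + 1/5 + 0/6 + 0/7 = 68/15
nDCG = DCG / ideal_DCG = 493/210 / 68/15 = 29/56

29/56


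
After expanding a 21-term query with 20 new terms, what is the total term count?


Original terms: 21
Expansion terms: 20
Total = 21 + 20 = 41

41


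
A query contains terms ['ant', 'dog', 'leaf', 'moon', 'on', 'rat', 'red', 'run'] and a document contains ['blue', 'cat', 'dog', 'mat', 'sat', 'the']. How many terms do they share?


Query terms: ['ant', 'dog', 'leaf', 'moon', 'on', 'rat', 'red', 'run']
Document terms: ['blue', 'cat', 'dog', 'mat', 'sat', 'the']
Common terms: ['dog']
Overlap count = 1

1


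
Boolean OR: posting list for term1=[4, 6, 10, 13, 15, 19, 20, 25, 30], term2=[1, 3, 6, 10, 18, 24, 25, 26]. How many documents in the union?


Boolean OR: find union of posting lists
term1 docs: [4, 6, 10, 13, 15, 19, 20, 25, 30]
term2 docs: [1, 3, 6, 10, 18, 24, 25, 26]
Union: [1, 3, 4, 6, 10, 13, 15, 18, 19, 20, 24, 25, 26, 30]
|union| = 14

14


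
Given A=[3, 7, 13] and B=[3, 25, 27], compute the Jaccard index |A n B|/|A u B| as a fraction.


A intersect B = [3]
|A intersect B| = 1
A union B = [3, 7, 13, 25, 27]
|A union B| = 5
Jaccard = 1/5 = 1/5

1/5


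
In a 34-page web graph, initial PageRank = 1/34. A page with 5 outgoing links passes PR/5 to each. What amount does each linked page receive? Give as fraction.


Initial PR = 1/34 = 1/34
Outlinks = 5
Contribution per link = PR / outlinks
= 1/34 / 5
= 1/170

1/170


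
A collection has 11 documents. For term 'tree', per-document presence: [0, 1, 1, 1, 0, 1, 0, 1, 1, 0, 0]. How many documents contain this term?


Checking each document for 'tree':
Doc 1: absent
Doc 2: present
Doc 3: present
Doc 4: present
Doc 5: absent
Doc 6: present
Doc 7: absent
Doc 8: present
Doc 9: present
Doc 10: absent
Doc 11: absent
df = sum of presences = 0 + 1 + 1 + 1 + 0 + 1 + 0 + 1 + 1 + 0 + 0 = 6

6


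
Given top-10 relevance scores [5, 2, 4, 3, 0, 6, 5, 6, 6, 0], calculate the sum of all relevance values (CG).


Cumulative Gain = sum of relevance scores
Position 1: rel=5, running sum=5
Position 2: rel=2, running sum=7
Position 3: rel=4, running sum=11
Position 4: rel=3, running sum=14
Position 5: rel=0, running sum=14
Position 6: rel=6, running sum=20
Position 7: rel=5, running sum=25
Position 8: rel=6, running sum=31
Position 9: rel=6, running sum=37
Position 10: rel=0, running sum=37
CG = 37

37


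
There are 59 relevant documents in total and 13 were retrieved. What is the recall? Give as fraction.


Recall = retrieved_relevant / total_relevant
= 13 / 59
= 13 / (13 + 46)
= 13/59

13/59


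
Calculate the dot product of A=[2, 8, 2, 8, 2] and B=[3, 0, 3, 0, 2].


Dot product = sum of element-wise products
A[0]*B[0] = 2*3 = 6
A[1]*B[1] = 8*0 = 0
A[2]*B[2] = 2*3 = 6
A[3]*B[3] = 8*0 = 0
A[4]*B[4] = 2*2 = 4
Sum = 6 + 0 + 6 + 0 + 4 = 16

16


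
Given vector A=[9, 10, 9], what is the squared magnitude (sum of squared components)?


|A|^2 = sum of squared components
A[0]^2 = 9^2 = 81
A[1]^2 = 10^2 = 100
A[2]^2 = 9^2 = 81
Sum = 81 + 100 + 81 = 262

262


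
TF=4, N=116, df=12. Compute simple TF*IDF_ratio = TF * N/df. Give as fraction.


TF * (N/df)
= 4 * (116/12)
= 4 * 29/3
= 116/3

116/3


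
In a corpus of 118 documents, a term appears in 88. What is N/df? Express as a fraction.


IDF ratio = N / df
= 118 / 88
= 59/44

59/44


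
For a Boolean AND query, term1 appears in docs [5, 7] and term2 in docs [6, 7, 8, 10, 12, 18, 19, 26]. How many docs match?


Boolean AND: find intersection of posting lists
term1 docs: [5, 7]
term2 docs: [6, 7, 8, 10, 12, 18, 19, 26]
Intersection: [7]
|intersection| = 1

1


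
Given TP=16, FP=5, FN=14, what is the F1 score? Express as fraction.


F1 = 2 * P * R / (P + R)
P = TP/(TP+FP) = 16/21 = 16/21
R = TP/(TP+FN) = 16/30 = 8/15
2 * P * R = 2 * 16/21 * 8/15 = 256/315
P + R = 16/21 + 8/15 = 136/105
F1 = 256/315 / 136/105 = 32/51

32/51


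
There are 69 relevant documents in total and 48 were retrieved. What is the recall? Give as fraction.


Recall = retrieved_relevant / total_relevant
= 48 / 69
= 48 / (48 + 21)
= 16/23

16/23


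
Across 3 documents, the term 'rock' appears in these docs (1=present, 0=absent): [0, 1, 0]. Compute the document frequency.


Checking each document for 'rock':
Doc 1: absent
Doc 2: present
Doc 3: absent
df = sum of presences = 0 + 1 + 0 = 1

1


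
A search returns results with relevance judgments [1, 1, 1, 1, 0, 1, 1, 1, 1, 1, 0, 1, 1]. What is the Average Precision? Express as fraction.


Computing P@k for each relevant position:
Position 1: relevant, P@1 = 1/1 = 1
Position 2: relevant, P@2 = 2/2 = 1
Position 3: relevant, P@3 = 3/3 = 1
Position 4: relevant, P@4 = 4/4 = 1
Position 5: not relevant
Position 6: relevant, P@6 = 5/6 = 5/6
Position 7: relevant, P@7 = 6/7 = 6/7
Position 8: relevant, P@8 = 7/8 = 7/8
Position 9: relevant, P@9 = 8/9 = 8/9
Position 10: relevant, P@10 = 9/10 = 9/10
Position 11: not relevant
Position 12: relevant, P@12 = 10/12 = 5/6
Position 13: relevant, P@13 = 11/13 = 11/13
Sum of P@k = 1 + 1 + 1 + 1 + 5/6 + 6/7 + 7/8 + 8/9 + 9/10 + 5/6 + 11/13 = 328709/32760
AP = 328709/32760 / 11 = 328709/360360

328709/360360


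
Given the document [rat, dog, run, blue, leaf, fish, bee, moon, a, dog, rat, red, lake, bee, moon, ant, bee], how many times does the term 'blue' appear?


Document has 17 words
Scanning for 'blue':
Found at positions: [3]
Count = 1

1


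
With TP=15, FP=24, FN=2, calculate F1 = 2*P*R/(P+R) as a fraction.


F1 = 2 * P * R / (P + R)
P = TP/(TP+FP) = 15/39 = 5/13
R = TP/(TP+FN) = 15/17 = 15/17
2 * P * R = 2 * 5/13 * 15/17 = 150/221
P + R = 5/13 + 15/17 = 280/221
F1 = 150/221 / 280/221 = 15/28

15/28


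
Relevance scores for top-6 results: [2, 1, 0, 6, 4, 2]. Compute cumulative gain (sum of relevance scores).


Cumulative Gain = sum of relevance scores
Position 1: rel=2, running sum=2
Position 2: rel=1, running sum=3
Position 3: rel=0, running sum=3
Position 4: rel=6, running sum=9
Position 5: rel=4, running sum=13
Position 6: rel=2, running sum=15
CG = 15

15


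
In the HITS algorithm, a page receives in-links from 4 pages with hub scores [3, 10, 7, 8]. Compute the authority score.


Authority = sum of hub scores of in-linkers
In-link 1: hub score = 3
In-link 2: hub score = 10
In-link 3: hub score = 7
In-link 4: hub score = 8
Authority = 3 + 10 + 7 + 8 = 28

28


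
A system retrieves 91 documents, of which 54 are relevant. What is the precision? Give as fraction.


Precision = relevant_retrieved / total_retrieved
= 54 / 91
= 54 / (54 + 37)
= 54/91

54/91


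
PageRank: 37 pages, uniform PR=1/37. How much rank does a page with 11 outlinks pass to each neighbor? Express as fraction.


Initial PR = 1/37 = 1/37
Outlinks = 11
Contribution per link = PR / outlinks
= 1/37 / 11
= 1/407

1/407


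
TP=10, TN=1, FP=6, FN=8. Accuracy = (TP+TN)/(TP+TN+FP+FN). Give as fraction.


Accuracy = (TP + TN) / (TP + TN + FP + FN)
TP + TN = 10 + 1 = 11
Total = 10 + 1 + 6 + 8 = 25
Accuracy = 11 / 25 = 11/25

11/25


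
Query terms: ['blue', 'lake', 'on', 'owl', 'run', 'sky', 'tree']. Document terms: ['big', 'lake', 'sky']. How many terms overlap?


Query terms: ['blue', 'lake', 'on', 'owl', 'run', 'sky', 'tree']
Document terms: ['big', 'lake', 'sky']
Common terms: ['lake', 'sky']
Overlap count = 2

2


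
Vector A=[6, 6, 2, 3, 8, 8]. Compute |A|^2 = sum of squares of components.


|A|^2 = sum of squared components
A[0]^2 = 6^2 = 36
A[1]^2 = 6^2 = 36
A[2]^2 = 2^2 = 4
A[3]^2 = 3^2 = 9
A[4]^2 = 8^2 = 64
A[5]^2 = 8^2 = 64
Sum = 36 + 36 + 4 + 9 + 64 + 64 = 213

213


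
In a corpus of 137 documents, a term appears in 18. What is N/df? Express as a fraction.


IDF ratio = N / df
= 137 / 18
= 137/18

137/18


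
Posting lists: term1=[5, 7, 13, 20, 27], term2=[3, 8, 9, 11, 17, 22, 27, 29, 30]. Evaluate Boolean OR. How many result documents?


Boolean OR: find union of posting lists
term1 docs: [5, 7, 13, 20, 27]
term2 docs: [3, 8, 9, 11, 17, 22, 27, 29, 30]
Union: [3, 5, 7, 8, 9, 11, 13, 17, 20, 22, 27, 29, 30]
|union| = 13

13


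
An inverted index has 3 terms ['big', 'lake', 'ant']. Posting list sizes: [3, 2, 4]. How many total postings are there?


Summing posting list sizes:
'big': 3 postings
'lake': 2 postings
'ant': 4 postings
Total = 3 + 2 + 4 = 9

9


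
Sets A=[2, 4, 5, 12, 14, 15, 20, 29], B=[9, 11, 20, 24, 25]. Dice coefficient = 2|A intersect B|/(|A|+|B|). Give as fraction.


A intersect B = [20]
|A intersect B| = 1
|A| = 8, |B| = 5
Dice = 2*1 / (8+5)
= 2 / 13 = 2/13

2/13


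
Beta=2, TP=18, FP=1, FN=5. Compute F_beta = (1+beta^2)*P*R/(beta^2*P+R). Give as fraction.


P = TP/(TP+FP) = 18/19 = 18/19
R = TP/(TP+FN) = 18/23 = 18/23
beta^2 = 2^2 = 4
(1 + beta^2) = 5
Numerator = (1+beta^2)*P*R = 1620/437
Denominator = beta^2*P + R = 72/19 + 18/23 = 1998/437
F_beta = 30/37

30/37


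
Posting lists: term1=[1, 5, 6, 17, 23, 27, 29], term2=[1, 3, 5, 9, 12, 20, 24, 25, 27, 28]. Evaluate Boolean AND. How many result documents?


Boolean AND: find intersection of posting lists
term1 docs: [1, 5, 6, 17, 23, 27, 29]
term2 docs: [1, 3, 5, 9, 12, 20, 24, 25, 27, 28]
Intersection: [1, 5, 27]
|intersection| = 3

3


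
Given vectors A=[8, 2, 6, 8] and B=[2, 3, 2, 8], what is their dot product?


Dot product = sum of element-wise products
A[0]*B[0] = 8*2 = 16
A[1]*B[1] = 2*3 = 6
A[2]*B[2] = 6*2 = 12
A[3]*B[3] = 8*8 = 64
Sum = 16 + 6 + 12 + 64 = 98

98


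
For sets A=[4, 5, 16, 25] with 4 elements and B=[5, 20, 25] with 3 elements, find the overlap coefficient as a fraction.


A intersect B = [5, 25]
|A intersect B| = 2
min(|A|, |B|) = min(4, 3) = 3
Overlap = 2 / 3 = 2/3

2/3


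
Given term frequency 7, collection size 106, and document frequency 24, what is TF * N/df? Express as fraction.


TF * (N/df)
= 7 * (106/24)
= 7 * 53/12
= 371/12

371/12


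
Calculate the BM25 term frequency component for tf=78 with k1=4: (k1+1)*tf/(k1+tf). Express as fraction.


BM25 TF component = (k1+1)*tf / (k1+tf)
k1 = 4, tf = 78
Numerator = (4+1)*78 = 390
Denominator = 4 + 78 = 82
= 390/82 = 195/41

195/41


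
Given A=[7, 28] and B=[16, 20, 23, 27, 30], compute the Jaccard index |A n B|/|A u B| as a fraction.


A intersect B = []
|A intersect B| = 0
A union B = [7, 16, 20, 23, 27, 28, 30]
|A union B| = 7
Jaccard = 0/7 = 0

0


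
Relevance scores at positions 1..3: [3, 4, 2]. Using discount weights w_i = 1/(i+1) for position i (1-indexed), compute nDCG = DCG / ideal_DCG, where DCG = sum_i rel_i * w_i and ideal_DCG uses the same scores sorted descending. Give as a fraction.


Position discount weights w_i = 1/(i+1) for i=1..3:
Weights = [1/2, 1/3, 1/4]
Actual relevance: [3, 4, 2]
DCG = 3/2 + 4/3 + 2/4 = 10/3
Ideal relevance (sorted desc): [4, 3, 2]
Ideal DCG = 4/2 + 3/3 + 2/4 = 7/2
nDCG = DCG / ideal_DCG = 10/3 / 7/2 = 20/21

20/21


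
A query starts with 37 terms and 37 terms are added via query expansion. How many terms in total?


Original terms: 37
Expansion terms: 37
Total = 37 + 37 = 74

74


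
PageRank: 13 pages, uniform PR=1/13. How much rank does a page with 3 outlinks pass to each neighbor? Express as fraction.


Initial PR = 1/13 = 1/13
Outlinks = 3
Contribution per link = PR / outlinks
= 1/13 / 3
= 1/39

1/39


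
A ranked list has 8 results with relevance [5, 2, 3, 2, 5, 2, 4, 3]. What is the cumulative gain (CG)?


Cumulative Gain = sum of relevance scores
Position 1: rel=5, running sum=5
Position 2: rel=2, running sum=7
Position 3: rel=3, running sum=10
Position 4: rel=2, running sum=12
Position 5: rel=5, running sum=17
Position 6: rel=2, running sum=19
Position 7: rel=4, running sum=23
Position 8: rel=3, running sum=26
CG = 26

26


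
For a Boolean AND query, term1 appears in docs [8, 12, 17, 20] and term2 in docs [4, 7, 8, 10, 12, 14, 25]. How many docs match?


Boolean AND: find intersection of posting lists
term1 docs: [8, 12, 17, 20]
term2 docs: [4, 7, 8, 10, 12, 14, 25]
Intersection: [8, 12]
|intersection| = 2

2


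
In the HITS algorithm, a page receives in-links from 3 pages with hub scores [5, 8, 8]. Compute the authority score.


Authority = sum of hub scores of in-linkers
In-link 1: hub score = 5
In-link 2: hub score = 8
In-link 3: hub score = 8
Authority = 5 + 8 + 8 = 21

21


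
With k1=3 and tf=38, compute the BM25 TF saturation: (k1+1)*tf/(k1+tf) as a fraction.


BM25 TF component = (k1+1)*tf / (k1+tf)
k1 = 3, tf = 38
Numerator = (3+1)*38 = 152
Denominator = 3 + 38 = 41
= 152/41 = 152/41

152/41


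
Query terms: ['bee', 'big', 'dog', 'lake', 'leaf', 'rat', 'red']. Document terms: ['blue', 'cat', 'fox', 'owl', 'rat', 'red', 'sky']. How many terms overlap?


Query terms: ['bee', 'big', 'dog', 'lake', 'leaf', 'rat', 'red']
Document terms: ['blue', 'cat', 'fox', 'owl', 'rat', 'red', 'sky']
Common terms: ['rat', 'red']
Overlap count = 2

2


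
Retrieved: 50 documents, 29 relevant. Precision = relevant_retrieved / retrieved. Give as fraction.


Precision = relevant_retrieved / total_retrieved
= 29 / 50
= 29 / (29 + 21)
= 29/50

29/50


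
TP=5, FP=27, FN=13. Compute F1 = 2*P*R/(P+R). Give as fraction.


F1 = 2 * P * R / (P + R)
P = TP/(TP+FP) = 5/32 = 5/32
R = TP/(TP+FN) = 5/18 = 5/18
2 * P * R = 2 * 5/32 * 5/18 = 25/288
P + R = 5/32 + 5/18 = 125/288
F1 = 25/288 / 125/288 = 1/5

1/5


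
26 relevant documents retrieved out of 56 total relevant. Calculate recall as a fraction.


Recall = retrieved_relevant / total_relevant
= 26 / 56
= 26 / (26 + 30)
= 13/28

13/28


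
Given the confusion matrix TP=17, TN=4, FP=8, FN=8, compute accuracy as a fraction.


Accuracy = (TP + TN) / (TP + TN + FP + FN)
TP + TN = 17 + 4 = 21
Total = 17 + 4 + 8 + 8 = 37
Accuracy = 21 / 37 = 21/37

21/37


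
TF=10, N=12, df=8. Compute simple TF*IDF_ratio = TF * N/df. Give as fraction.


TF * (N/df)
= 10 * (12/8)
= 10 * 3/2
= 15

15


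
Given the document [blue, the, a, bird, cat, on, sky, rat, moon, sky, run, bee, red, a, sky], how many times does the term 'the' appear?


Document has 15 words
Scanning for 'the':
Found at positions: [1]
Count = 1

1


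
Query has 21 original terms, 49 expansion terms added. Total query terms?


Original terms: 21
Expansion terms: 49
Total = 21 + 49 = 70

70


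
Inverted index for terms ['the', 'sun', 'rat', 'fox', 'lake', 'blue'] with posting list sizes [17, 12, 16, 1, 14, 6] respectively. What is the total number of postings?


Summing posting list sizes:
'the': 17 postings
'sun': 12 postings
'rat': 16 postings
'fox': 1 postings
'lake': 14 postings
'blue': 6 postings
Total = 17 + 12 + 16 + 1 + 14 + 6 = 66

66


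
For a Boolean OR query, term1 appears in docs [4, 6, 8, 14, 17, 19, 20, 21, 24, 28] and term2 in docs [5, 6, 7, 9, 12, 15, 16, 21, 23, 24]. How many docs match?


Boolean OR: find union of posting lists
term1 docs: [4, 6, 8, 14, 17, 19, 20, 21, 24, 28]
term2 docs: [5, 6, 7, 9, 12, 15, 16, 21, 23, 24]
Union: [4, 5, 6, 7, 8, 9, 12, 14, 15, 16, 17, 19, 20, 21, 23, 24, 28]
|union| = 17

17


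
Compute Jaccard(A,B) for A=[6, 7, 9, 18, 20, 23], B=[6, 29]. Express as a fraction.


A intersect B = [6]
|A intersect B| = 1
A union B = [6, 7, 9, 18, 20, 23, 29]
|A union B| = 7
Jaccard = 1/7 = 1/7

1/7


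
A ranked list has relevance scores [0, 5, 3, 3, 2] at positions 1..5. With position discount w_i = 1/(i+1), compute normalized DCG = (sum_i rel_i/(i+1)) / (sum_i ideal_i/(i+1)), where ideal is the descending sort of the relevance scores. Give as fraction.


Position discount weights w_i = 1/(i+1) for i=1..5:
Weights = [1/2, 1/3, 1/4, 1/5, 1/6]
Actual relevance: [0, 5, 3, 3, 2]
DCG = 0/2 + 5/3 + 3/4 + 3/5 + 2/6 = 67/20
Ideal relevance (sorted desc): [5, 3, 3, 2, 0]
Ideal DCG = 5/2 + 3/3 + 3/4 + 2/5 + 0/6 = 93/20
nDCG = DCG / ideal_DCG = 67/20 / 93/20 = 67/93

67/93


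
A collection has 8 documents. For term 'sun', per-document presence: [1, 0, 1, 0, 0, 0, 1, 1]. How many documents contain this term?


Checking each document for 'sun':
Doc 1: present
Doc 2: absent
Doc 3: present
Doc 4: absent
Doc 5: absent
Doc 6: absent
Doc 7: present
Doc 8: present
df = sum of presences = 1 + 0 + 1 + 0 + 0 + 0 + 1 + 1 = 4

4


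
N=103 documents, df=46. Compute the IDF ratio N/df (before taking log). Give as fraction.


IDF ratio = N / df
= 103 / 46
= 103/46

103/46


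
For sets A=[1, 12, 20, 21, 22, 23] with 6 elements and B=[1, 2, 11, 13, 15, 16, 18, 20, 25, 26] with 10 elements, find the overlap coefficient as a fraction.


A intersect B = [1, 20]
|A intersect B| = 2
min(|A|, |B|) = min(6, 10) = 6
Overlap = 2 / 6 = 1/3

1/3


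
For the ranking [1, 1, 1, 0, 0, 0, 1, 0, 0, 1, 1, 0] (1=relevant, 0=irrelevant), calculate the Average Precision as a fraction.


Computing P@k for each relevant position:
Position 1: relevant, P@1 = 1/1 = 1
Position 2: relevant, P@2 = 2/2 = 1
Position 3: relevant, P@3 = 3/3 = 1
Position 4: not relevant
Position 5: not relevant
Position 6: not relevant
Position 7: relevant, P@7 = 4/7 = 4/7
Position 8: not relevant
Position 9: not relevant
Position 10: relevant, P@10 = 5/10 = 1/2
Position 11: relevant, P@11 = 6/11 = 6/11
Position 12: not relevant
Sum of P@k = 1 + 1 + 1 + 4/7 + 1/2 + 6/11 = 711/154
AP = 711/154 / 6 = 237/308

237/308


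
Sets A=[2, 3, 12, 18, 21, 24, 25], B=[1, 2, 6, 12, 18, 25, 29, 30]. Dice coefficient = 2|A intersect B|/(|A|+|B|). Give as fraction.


A intersect B = [2, 12, 18, 25]
|A intersect B| = 4
|A| = 7, |B| = 8
Dice = 2*4 / (7+8)
= 8 / 15 = 8/15

8/15


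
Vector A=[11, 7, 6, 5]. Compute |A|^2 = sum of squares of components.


|A|^2 = sum of squared components
A[0]^2 = 11^2 = 121
A[1]^2 = 7^2 = 49
A[2]^2 = 6^2 = 36
A[3]^2 = 5^2 = 25
Sum = 121 + 49 + 36 + 25 = 231

231


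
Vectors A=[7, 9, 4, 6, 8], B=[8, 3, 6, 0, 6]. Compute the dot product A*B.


Dot product = sum of element-wise products
A[0]*B[0] = 7*8 = 56
A[1]*B[1] = 9*3 = 27
A[2]*B[2] = 4*6 = 24
A[3]*B[3] = 6*0 = 0
A[4]*B[4] = 8*6 = 48
Sum = 56 + 27 + 24 + 0 + 48 = 155

155


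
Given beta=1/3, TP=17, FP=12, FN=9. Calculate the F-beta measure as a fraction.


P = TP/(TP+FP) = 17/29 = 17/29
R = TP/(TP+FN) = 17/26 = 17/26
beta^2 = 1/3^2 = 1/9
(1 + beta^2) = 10/9
Numerator = (1+beta^2)*P*R = 1445/3393
Denominator = beta^2*P + R = 17/261 + 17/26 = 4879/6786
F_beta = 170/287

170/287


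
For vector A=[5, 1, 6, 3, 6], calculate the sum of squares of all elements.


|A|^2 = sum of squared components
A[0]^2 = 5^2 = 25
A[1]^2 = 1^2 = 1
A[2]^2 = 6^2 = 36
A[3]^2 = 3^2 = 9
A[4]^2 = 6^2 = 36
Sum = 25 + 1 + 36 + 9 + 36 = 107

107


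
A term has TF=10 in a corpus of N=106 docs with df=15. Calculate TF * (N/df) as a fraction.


TF * (N/df)
= 10 * (106/15)
= 10 * 106/15
= 212/3

212/3


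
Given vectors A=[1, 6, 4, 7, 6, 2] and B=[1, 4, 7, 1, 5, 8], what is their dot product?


Dot product = sum of element-wise products
A[0]*B[0] = 1*1 = 1
A[1]*B[1] = 6*4 = 24
A[2]*B[2] = 4*7 = 28
A[3]*B[3] = 7*1 = 7
A[4]*B[4] = 6*5 = 30
A[5]*B[5] = 2*8 = 16
Sum = 1 + 24 + 28 + 7 + 30 + 16 = 106

106


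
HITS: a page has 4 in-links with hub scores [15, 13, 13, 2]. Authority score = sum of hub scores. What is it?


Authority = sum of hub scores of in-linkers
In-link 1: hub score = 15
In-link 2: hub score = 13
In-link 3: hub score = 13
In-link 4: hub score = 2
Authority = 15 + 13 + 13 + 2 = 43

43


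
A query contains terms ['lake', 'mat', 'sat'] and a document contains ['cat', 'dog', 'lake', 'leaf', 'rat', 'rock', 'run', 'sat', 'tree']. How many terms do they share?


Query terms: ['lake', 'mat', 'sat']
Document terms: ['cat', 'dog', 'lake', 'leaf', 'rat', 'rock', 'run', 'sat', 'tree']
Common terms: ['lake', 'sat']
Overlap count = 2

2


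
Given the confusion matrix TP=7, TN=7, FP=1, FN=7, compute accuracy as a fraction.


Accuracy = (TP + TN) / (TP + TN + FP + FN)
TP + TN = 7 + 7 = 14
Total = 7 + 7 + 1 + 7 = 22
Accuracy = 14 / 22 = 7/11

7/11


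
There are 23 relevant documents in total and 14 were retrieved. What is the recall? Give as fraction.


Recall = retrieved_relevant / total_relevant
= 14 / 23
= 14 / (14 + 9)
= 14/23

14/23


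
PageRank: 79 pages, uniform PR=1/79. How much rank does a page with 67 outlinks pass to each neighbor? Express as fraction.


Initial PR = 1/79 = 1/79
Outlinks = 67
Contribution per link = PR / outlinks
= 1/79 / 67
= 1/5293

1/5293


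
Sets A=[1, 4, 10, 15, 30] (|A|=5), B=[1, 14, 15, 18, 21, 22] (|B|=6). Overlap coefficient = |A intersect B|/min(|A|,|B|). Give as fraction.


A intersect B = [1, 15]
|A intersect B| = 2
min(|A|, |B|) = min(5, 6) = 5
Overlap = 2 / 5 = 2/5

2/5


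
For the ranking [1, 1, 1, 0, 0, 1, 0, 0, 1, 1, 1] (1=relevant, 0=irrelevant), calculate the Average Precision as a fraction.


Computing P@k for each relevant position:
Position 1: relevant, P@1 = 1/1 = 1
Position 2: relevant, P@2 = 2/2 = 1
Position 3: relevant, P@3 = 3/3 = 1
Position 4: not relevant
Position 5: not relevant
Position 6: relevant, P@6 = 4/6 = 2/3
Position 7: not relevant
Position 8: not relevant
Position 9: relevant, P@9 = 5/9 = 5/9
Position 10: relevant, P@10 = 6/10 = 3/5
Position 11: relevant, P@11 = 7/11 = 7/11
Sum of P@k = 1 + 1 + 1 + 2/3 + 5/9 + 3/5 + 7/11 = 2702/495
AP = 2702/495 / 7 = 386/495

386/495


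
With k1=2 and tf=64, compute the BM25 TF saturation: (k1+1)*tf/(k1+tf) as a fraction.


BM25 TF component = (k1+1)*tf / (k1+tf)
k1 = 2, tf = 64
Numerator = (2+1)*64 = 192
Denominator = 2 + 64 = 66
= 192/66 = 32/11

32/11


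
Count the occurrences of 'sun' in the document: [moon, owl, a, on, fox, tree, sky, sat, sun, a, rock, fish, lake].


Document has 13 words
Scanning for 'sun':
Found at positions: [8]
Count = 1

1


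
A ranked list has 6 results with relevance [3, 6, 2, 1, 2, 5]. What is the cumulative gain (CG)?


Cumulative Gain = sum of relevance scores
Position 1: rel=3, running sum=3
Position 2: rel=6, running sum=9
Position 3: rel=2, running sum=11
Position 4: rel=1, running sum=12
Position 5: rel=2, running sum=14
Position 6: rel=5, running sum=19
CG = 19

19


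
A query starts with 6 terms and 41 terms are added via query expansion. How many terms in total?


Original terms: 6
Expansion terms: 41
Total = 6 + 41 = 47

47


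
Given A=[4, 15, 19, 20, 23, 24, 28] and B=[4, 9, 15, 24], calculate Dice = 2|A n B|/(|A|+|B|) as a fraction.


A intersect B = [4, 15, 24]
|A intersect B| = 3
|A| = 7, |B| = 4
Dice = 2*3 / (7+4)
= 6 / 11 = 6/11

6/11


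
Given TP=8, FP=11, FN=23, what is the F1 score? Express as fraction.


F1 = 2 * P * R / (P + R)
P = TP/(TP+FP) = 8/19 = 8/19
R = TP/(TP+FN) = 8/31 = 8/31
2 * P * R = 2 * 8/19 * 8/31 = 128/589
P + R = 8/19 + 8/31 = 400/589
F1 = 128/589 / 400/589 = 8/25

8/25


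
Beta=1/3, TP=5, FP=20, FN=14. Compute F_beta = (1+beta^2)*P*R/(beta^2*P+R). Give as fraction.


P = TP/(TP+FP) = 5/25 = 1/5
R = TP/(TP+FN) = 5/19 = 5/19
beta^2 = 1/3^2 = 1/9
(1 + beta^2) = 10/9
Numerator = (1+beta^2)*P*R = 10/171
Denominator = beta^2*P + R = 1/45 + 5/19 = 244/855
F_beta = 25/122

25/122


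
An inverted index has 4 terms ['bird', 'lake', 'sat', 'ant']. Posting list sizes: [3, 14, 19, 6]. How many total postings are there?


Summing posting list sizes:
'bird': 3 postings
'lake': 14 postings
'sat': 19 postings
'ant': 6 postings
Total = 3 + 14 + 19 + 6 = 42

42


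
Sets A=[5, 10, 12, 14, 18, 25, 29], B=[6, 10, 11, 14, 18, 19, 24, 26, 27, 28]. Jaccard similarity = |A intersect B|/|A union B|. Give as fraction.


A intersect B = [10, 14, 18]
|A intersect B| = 3
A union B = [5, 6, 10, 11, 12, 14, 18, 19, 24, 25, 26, 27, 28, 29]
|A union B| = 14
Jaccard = 3/14 = 3/14

3/14


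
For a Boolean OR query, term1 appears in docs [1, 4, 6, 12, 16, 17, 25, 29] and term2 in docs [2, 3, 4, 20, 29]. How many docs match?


Boolean OR: find union of posting lists
term1 docs: [1, 4, 6, 12, 16, 17, 25, 29]
term2 docs: [2, 3, 4, 20, 29]
Union: [1, 2, 3, 4, 6, 12, 16, 17, 20, 25, 29]
|union| = 11

11


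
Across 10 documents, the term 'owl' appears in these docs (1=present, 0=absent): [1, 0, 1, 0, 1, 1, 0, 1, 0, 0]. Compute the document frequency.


Checking each document for 'owl':
Doc 1: present
Doc 2: absent
Doc 3: present
Doc 4: absent
Doc 5: present
Doc 6: present
Doc 7: absent
Doc 8: present
Doc 9: absent
Doc 10: absent
df = sum of presences = 1 + 0 + 1 + 0 + 1 + 1 + 0 + 1 + 0 + 0 = 5

5


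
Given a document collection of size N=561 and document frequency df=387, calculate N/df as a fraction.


IDF ratio = N / df
= 561 / 387
= 187/129

187/129


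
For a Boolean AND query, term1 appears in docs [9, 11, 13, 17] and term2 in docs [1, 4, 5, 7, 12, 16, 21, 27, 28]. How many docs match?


Boolean AND: find intersection of posting lists
term1 docs: [9, 11, 13, 17]
term2 docs: [1, 4, 5, 7, 12, 16, 21, 27, 28]
Intersection: []
|intersection| = 0

0


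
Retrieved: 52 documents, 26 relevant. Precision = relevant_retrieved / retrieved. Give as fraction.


Precision = relevant_retrieved / total_retrieved
= 26 / 52
= 26 / (26 + 26)
= 1/2

1/2


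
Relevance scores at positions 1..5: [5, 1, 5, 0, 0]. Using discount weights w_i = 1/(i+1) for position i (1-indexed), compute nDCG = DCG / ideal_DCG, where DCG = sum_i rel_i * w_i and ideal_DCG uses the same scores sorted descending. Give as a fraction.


Position discount weights w_i = 1/(i+1) for i=1..5:
Weights = [1/2, 1/3, 1/4, 1/5, 1/6]
Actual relevance: [5, 1, 5, 0, 0]
DCG = 5/2 + 1/3 + 5/4 + 0/5 + 0/6 = 49/12
Ideal relevance (sorted desc): [5, 5, 1, 0, 0]
Ideal DCG = 5/2 + 5/3 + 1/4 + 0/5 + 0/6 = 53/12
nDCG = DCG / ideal_DCG = 49/12 / 53/12 = 49/53

49/53


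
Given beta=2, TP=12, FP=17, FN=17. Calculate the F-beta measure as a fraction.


P = TP/(TP+FP) = 12/29 = 12/29
R = TP/(TP+FN) = 12/29 = 12/29
beta^2 = 2^2 = 4
(1 + beta^2) = 5
Numerator = (1+beta^2)*P*R = 720/841
Denominator = beta^2*P + R = 48/29 + 12/29 = 60/29
F_beta = 12/29

12/29


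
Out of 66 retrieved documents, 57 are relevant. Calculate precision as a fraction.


Precision = relevant_retrieved / total_retrieved
= 57 / 66
= 57 / (57 + 9)
= 19/22

19/22


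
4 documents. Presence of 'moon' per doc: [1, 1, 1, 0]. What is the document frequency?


Checking each document for 'moon':
Doc 1: present
Doc 2: present
Doc 3: present
Doc 4: absent
df = sum of presences = 1 + 1 + 1 + 0 = 3

3


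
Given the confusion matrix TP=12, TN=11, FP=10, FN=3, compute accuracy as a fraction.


Accuracy = (TP + TN) / (TP + TN + FP + FN)
TP + TN = 12 + 11 = 23
Total = 12 + 11 + 10 + 3 = 36
Accuracy = 23 / 36 = 23/36

23/36


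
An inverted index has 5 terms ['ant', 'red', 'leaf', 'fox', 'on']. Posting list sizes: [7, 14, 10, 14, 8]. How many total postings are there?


Summing posting list sizes:
'ant': 7 postings
'red': 14 postings
'leaf': 10 postings
'fox': 14 postings
'on': 8 postings
Total = 7 + 14 + 10 + 14 + 8 = 53

53


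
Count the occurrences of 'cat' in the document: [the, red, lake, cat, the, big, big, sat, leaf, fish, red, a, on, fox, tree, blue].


Document has 16 words
Scanning for 'cat':
Found at positions: [3]
Count = 1

1


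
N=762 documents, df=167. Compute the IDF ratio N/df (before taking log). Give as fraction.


IDF ratio = N / df
= 762 / 167
= 762/167

762/167


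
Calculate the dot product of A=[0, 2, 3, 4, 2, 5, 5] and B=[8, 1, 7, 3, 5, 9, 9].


Dot product = sum of element-wise products
A[0]*B[0] = 0*8 = 0
A[1]*B[1] = 2*1 = 2
A[2]*B[2] = 3*7 = 21
A[3]*B[3] = 4*3 = 12
A[4]*B[4] = 2*5 = 10
A[5]*B[5] = 5*9 = 45
A[6]*B[6] = 5*9 = 45
Sum = 0 + 2 + 21 + 12 + 10 + 45 + 45 = 135

135


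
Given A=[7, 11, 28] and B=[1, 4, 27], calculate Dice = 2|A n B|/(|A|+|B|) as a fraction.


A intersect B = []
|A intersect B| = 0
|A| = 3, |B| = 3
Dice = 2*0 / (3+3)
= 0 / 6 = 0

0


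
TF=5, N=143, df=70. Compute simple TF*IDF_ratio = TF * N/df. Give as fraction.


TF * (N/df)
= 5 * (143/70)
= 5 * 143/70
= 143/14

143/14


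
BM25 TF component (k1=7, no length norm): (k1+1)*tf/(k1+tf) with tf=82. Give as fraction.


BM25 TF component = (k1+1)*tf / (k1+tf)
k1 = 7, tf = 82
Numerator = (7+1)*82 = 656
Denominator = 7 + 82 = 89
= 656/89 = 656/89

656/89


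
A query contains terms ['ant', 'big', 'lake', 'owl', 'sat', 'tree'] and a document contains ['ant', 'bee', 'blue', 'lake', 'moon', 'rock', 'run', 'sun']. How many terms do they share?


Query terms: ['ant', 'big', 'lake', 'owl', 'sat', 'tree']
Document terms: ['ant', 'bee', 'blue', 'lake', 'moon', 'rock', 'run', 'sun']
Common terms: ['ant', 'lake']
Overlap count = 2

2


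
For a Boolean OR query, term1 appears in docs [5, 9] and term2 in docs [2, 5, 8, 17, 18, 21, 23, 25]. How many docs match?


Boolean OR: find union of posting lists
term1 docs: [5, 9]
term2 docs: [2, 5, 8, 17, 18, 21, 23, 25]
Union: [2, 5, 8, 9, 17, 18, 21, 23, 25]
|union| = 9

9


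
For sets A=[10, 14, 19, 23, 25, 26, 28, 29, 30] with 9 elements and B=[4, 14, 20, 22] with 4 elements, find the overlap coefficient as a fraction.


A intersect B = [14]
|A intersect B| = 1
min(|A|, |B|) = min(9, 4) = 4
Overlap = 1 / 4 = 1/4

1/4


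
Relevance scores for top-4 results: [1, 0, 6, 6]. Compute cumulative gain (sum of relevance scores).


Cumulative Gain = sum of relevance scores
Position 1: rel=1, running sum=1
Position 2: rel=0, running sum=1
Position 3: rel=6, running sum=7
Position 4: rel=6, running sum=13
CG = 13

13


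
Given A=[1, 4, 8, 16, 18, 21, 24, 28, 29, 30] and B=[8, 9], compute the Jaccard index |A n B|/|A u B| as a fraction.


A intersect B = [8]
|A intersect B| = 1
A union B = [1, 4, 8, 9, 16, 18, 21, 24, 28, 29, 30]
|A union B| = 11
Jaccard = 1/11 = 1/11

1/11


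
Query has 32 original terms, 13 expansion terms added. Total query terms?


Original terms: 32
Expansion terms: 13
Total = 32 + 13 = 45

45


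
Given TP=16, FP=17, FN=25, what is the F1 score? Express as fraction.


F1 = 2 * P * R / (P + R)
P = TP/(TP+FP) = 16/33 = 16/33
R = TP/(TP+FN) = 16/41 = 16/41
2 * P * R = 2 * 16/33 * 16/41 = 512/1353
P + R = 16/33 + 16/41 = 1184/1353
F1 = 512/1353 / 1184/1353 = 16/37

16/37


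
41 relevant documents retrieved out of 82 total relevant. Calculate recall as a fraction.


Recall = retrieved_relevant / total_relevant
= 41 / 82
= 41 / (41 + 41)
= 1/2

1/2


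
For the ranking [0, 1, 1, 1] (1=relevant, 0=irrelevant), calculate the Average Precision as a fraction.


Computing P@k for each relevant position:
Position 1: not relevant
Position 2: relevant, P@2 = 1/2 = 1/2
Position 3: relevant, P@3 = 2/3 = 2/3
Position 4: relevant, P@4 = 3/4 = 3/4
Sum of P@k = 1/2 + 2/3 + 3/4 = 23/12
AP = 23/12 / 3 = 23/36

23/36


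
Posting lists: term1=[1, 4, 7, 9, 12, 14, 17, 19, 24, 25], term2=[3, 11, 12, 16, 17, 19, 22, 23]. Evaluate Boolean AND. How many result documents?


Boolean AND: find intersection of posting lists
term1 docs: [1, 4, 7, 9, 12, 14, 17, 19, 24, 25]
term2 docs: [3, 11, 12, 16, 17, 19, 22, 23]
Intersection: [12, 17, 19]
|intersection| = 3

3


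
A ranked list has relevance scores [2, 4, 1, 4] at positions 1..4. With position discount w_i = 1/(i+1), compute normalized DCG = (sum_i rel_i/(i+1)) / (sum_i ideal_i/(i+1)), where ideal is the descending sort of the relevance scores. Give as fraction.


Position discount weights w_i = 1/(i+1) for i=1..4:
Weights = [1/2, 1/3, 1/4, 1/5]
Actual relevance: [2, 4, 1, 4]
DCG = 2/2 + 4/3 + 1/4 + 4/5 = 203/60
Ideal relevance (sorted desc): [4, 4, 2, 1]
Ideal DCG = 4/2 + 4/3 + 2/4 + 1/5 = 121/30
nDCG = DCG / ideal_DCG = 203/60 / 121/30 = 203/242

203/242


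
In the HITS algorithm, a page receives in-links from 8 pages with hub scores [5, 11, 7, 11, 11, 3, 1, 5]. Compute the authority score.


Authority = sum of hub scores of in-linkers
In-link 1: hub score = 5
In-link 2: hub score = 11
In-link 3: hub score = 7
In-link 4: hub score = 11
In-link 5: hub score = 11
In-link 6: hub score = 3
In-link 7: hub score = 1
In-link 8: hub score = 5
Authority = 5 + 11 + 7 + 11 + 11 + 3 + 1 + 5 = 54

54


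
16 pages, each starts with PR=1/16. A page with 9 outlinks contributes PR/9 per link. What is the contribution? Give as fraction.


Initial PR = 1/16 = 1/16
Outlinks = 9
Contribution per link = PR / outlinks
= 1/16 / 9
= 1/144

1/144


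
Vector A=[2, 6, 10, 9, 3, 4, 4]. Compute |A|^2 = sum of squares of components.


|A|^2 = sum of squared components
A[0]^2 = 2^2 = 4
A[1]^2 = 6^2 = 36
A[2]^2 = 10^2 = 100
A[3]^2 = 9^2 = 81
A[4]^2 = 3^2 = 9
A[5]^2 = 4^2 = 16
A[6]^2 = 4^2 = 16
Sum = 4 + 36 + 100 + 81 + 9 + 16 + 16 = 262

262


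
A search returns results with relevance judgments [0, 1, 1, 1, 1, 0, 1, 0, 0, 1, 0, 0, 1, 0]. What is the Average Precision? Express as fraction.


Computing P@k for each relevant position:
Position 1: not relevant
Position 2: relevant, P@2 = 1/2 = 1/2
Position 3: relevant, P@3 = 2/3 = 2/3
Position 4: relevant, P@4 = 3/4 = 3/4
Position 5: relevant, P@5 = 4/5 = 4/5
Position 6: not relevant
Position 7: relevant, P@7 = 5/7 = 5/7
Position 8: not relevant
Position 9: not relevant
Position 10: relevant, P@10 = 6/10 = 3/5
Position 11: not relevant
Position 12: not relevant
Position 13: relevant, P@13 = 7/13 = 7/13
Position 14: not relevant
Sum of P@k = 1/2 + 2/3 + 3/4 + 4/5 + 5/7 + 3/5 + 7/13 = 24949/5460
AP = 24949/5460 / 7 = 24949/38220

24949/38220


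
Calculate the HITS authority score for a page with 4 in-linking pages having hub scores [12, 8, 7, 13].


Authority = sum of hub scores of in-linkers
In-link 1: hub score = 12
In-link 2: hub score = 8
In-link 3: hub score = 7
In-link 4: hub score = 13
Authority = 12 + 8 + 7 + 13 = 40

40


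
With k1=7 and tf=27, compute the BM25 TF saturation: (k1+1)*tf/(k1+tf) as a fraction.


BM25 TF component = (k1+1)*tf / (k1+tf)
k1 = 7, tf = 27
Numerator = (7+1)*27 = 216
Denominator = 7 + 27 = 34
= 216/34 = 108/17

108/17


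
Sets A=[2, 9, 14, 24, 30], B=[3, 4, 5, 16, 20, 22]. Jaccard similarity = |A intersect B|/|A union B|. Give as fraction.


A intersect B = []
|A intersect B| = 0
A union B = [2, 3, 4, 5, 9, 14, 16, 20, 22, 24, 30]
|A union B| = 11
Jaccard = 0/11 = 0

0


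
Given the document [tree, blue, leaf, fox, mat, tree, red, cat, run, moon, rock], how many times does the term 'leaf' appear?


Document has 11 words
Scanning for 'leaf':
Found at positions: [2]
Count = 1

1


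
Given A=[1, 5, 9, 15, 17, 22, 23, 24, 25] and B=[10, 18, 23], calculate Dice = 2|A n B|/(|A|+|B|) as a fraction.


A intersect B = [23]
|A intersect B| = 1
|A| = 9, |B| = 3
Dice = 2*1 / (9+3)
= 2 / 12 = 1/6

1/6


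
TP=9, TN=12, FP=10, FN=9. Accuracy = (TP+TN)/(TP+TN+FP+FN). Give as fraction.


Accuracy = (TP + TN) / (TP + TN + FP + FN)
TP + TN = 9 + 12 = 21
Total = 9 + 12 + 10 + 9 = 40
Accuracy = 21 / 40 = 21/40

21/40


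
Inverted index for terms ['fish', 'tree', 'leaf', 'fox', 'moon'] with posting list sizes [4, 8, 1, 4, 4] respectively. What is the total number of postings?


Summing posting list sizes:
'fish': 4 postings
'tree': 8 postings
'leaf': 1 postings
'fox': 4 postings
'moon': 4 postings
Total = 4 + 8 + 1 + 4 + 4 = 21

21


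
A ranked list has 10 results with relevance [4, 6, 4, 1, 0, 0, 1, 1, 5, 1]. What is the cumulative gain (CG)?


Cumulative Gain = sum of relevance scores
Position 1: rel=4, running sum=4
Position 2: rel=6, running sum=10
Position 3: rel=4, running sum=14
Position 4: rel=1, running sum=15
Position 5: rel=0, running sum=15
Position 6: rel=0, running sum=15
Position 7: rel=1, running sum=16
Position 8: rel=1, running sum=17
Position 9: rel=5, running sum=22
Position 10: rel=1, running sum=23
CG = 23

23


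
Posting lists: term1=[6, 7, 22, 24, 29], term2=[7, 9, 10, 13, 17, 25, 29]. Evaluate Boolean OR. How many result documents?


Boolean OR: find union of posting lists
term1 docs: [6, 7, 22, 24, 29]
term2 docs: [7, 9, 10, 13, 17, 25, 29]
Union: [6, 7, 9, 10, 13, 17, 22, 24, 25, 29]
|union| = 10

10


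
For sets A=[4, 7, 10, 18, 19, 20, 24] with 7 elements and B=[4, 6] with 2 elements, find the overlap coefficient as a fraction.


A intersect B = [4]
|A intersect B| = 1
min(|A|, |B|) = min(7, 2) = 2
Overlap = 1 / 2 = 1/2

1/2


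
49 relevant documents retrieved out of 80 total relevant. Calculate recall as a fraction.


Recall = retrieved_relevant / total_relevant
= 49 / 80
= 49 / (49 + 31)
= 49/80

49/80


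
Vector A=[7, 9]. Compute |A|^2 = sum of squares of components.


|A|^2 = sum of squared components
A[0]^2 = 7^2 = 49
A[1]^2 = 9^2 = 81
Sum = 49 + 81 = 130

130


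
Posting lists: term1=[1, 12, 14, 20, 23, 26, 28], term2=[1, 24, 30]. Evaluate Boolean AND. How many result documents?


Boolean AND: find intersection of posting lists
term1 docs: [1, 12, 14, 20, 23, 26, 28]
term2 docs: [1, 24, 30]
Intersection: [1]
|intersection| = 1

1


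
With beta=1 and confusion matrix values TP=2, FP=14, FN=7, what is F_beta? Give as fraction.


P = TP/(TP+FP) = 2/16 = 1/8
R = TP/(TP+FN) = 2/9 = 2/9
beta^2 = 1^2 = 1
(1 + beta^2) = 2
Numerator = (1+beta^2)*P*R = 1/18
Denominator = beta^2*P + R = 1/8 + 2/9 = 25/72
F_beta = 4/25

4/25


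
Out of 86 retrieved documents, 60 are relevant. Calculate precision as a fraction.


Precision = relevant_retrieved / total_retrieved
= 60 / 86
= 60 / (60 + 26)
= 30/43

30/43


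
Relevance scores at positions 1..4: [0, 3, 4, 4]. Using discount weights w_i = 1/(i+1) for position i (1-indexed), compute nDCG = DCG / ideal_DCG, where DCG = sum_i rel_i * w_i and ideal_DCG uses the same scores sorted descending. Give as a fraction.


Position discount weights w_i = 1/(i+1) for i=1..4:
Weights = [1/2, 1/3, 1/4, 1/5]
Actual relevance: [0, 3, 4, 4]
DCG = 0/2 + 3/3 + 4/4 + 4/5 = 14/5
Ideal relevance (sorted desc): [4, 4, 3, 0]
Ideal DCG = 4/2 + 4/3 + 3/4 + 0/5 = 49/12
nDCG = DCG / ideal_DCG = 14/5 / 49/12 = 24/35

24/35


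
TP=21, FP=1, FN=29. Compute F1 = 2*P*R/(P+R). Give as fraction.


F1 = 2 * P * R / (P + R)
P = TP/(TP+FP) = 21/22 = 21/22
R = TP/(TP+FN) = 21/50 = 21/50
2 * P * R = 2 * 21/22 * 21/50 = 441/550
P + R = 21/22 + 21/50 = 378/275
F1 = 441/550 / 378/275 = 7/12

7/12


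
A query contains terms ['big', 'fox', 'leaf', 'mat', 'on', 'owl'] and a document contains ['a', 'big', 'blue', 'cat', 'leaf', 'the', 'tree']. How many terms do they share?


Query terms: ['big', 'fox', 'leaf', 'mat', 'on', 'owl']
Document terms: ['a', 'big', 'blue', 'cat', 'leaf', 'the', 'tree']
Common terms: ['big', 'leaf']
Overlap count = 2

2
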